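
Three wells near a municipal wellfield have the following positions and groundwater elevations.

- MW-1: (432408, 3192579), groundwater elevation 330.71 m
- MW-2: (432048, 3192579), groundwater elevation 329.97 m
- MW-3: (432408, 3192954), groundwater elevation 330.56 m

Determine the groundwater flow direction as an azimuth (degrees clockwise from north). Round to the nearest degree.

∂h/∂x = (329.97 − 330.71) / (432048 − 432408) = +0.002056
∂h/∂y = (330.56 − 330.71) / (3192954 − 3192579) = -0.0004000
Flow direction (−∇h) has components (-0.002056 E, +0.0004000 N).
Azimuth = atan2(E, N) = atan2(-0.002056, +0.0004000) = 281.0° ≈ 281°.

281°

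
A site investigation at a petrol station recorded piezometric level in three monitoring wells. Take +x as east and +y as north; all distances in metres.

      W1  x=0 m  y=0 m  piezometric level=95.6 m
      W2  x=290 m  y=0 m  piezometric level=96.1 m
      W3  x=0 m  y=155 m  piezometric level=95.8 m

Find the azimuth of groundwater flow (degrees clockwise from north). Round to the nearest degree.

∂h/∂x = (96.1 − 95.6) / (290 − 0) = +0.001724
∂h/∂y = (95.8 − 95.6) / (155 − 0) = +0.001290
Flow direction (−∇h) has components (-0.001724 E, -0.001290 N).
Azimuth = atan2(E, N) = atan2(-0.001724, -0.001290) = 233.2° ≈ 233°.

233°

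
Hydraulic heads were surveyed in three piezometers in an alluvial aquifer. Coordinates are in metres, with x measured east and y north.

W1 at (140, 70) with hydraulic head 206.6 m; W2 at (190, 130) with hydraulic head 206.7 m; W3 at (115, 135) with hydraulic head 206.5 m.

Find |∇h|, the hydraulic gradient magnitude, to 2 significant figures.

Three-point gradient (reference W1): Δ to W2 = (50, 60, +0.1), Δ to W3 = (-25, 65, -0.1).
∂h/∂x = +0.002632, ∂h/∂y = -0.0005263 (det = 4750).
|∇h| = √(0.002632² + -0.0005263²) = 0.002684

0.0027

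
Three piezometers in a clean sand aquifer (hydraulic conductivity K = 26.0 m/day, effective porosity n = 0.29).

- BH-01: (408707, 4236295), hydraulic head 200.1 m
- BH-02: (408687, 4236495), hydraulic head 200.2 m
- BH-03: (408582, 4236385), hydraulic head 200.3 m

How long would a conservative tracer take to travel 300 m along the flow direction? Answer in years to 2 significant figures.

6.6 years

Differences from BH-01: to BH-02 (Δx, Δy, Δh) = (-20, 200, +0.1); to BH-03 = (-125, 90, +0.2).
Determinant of the coordinate differences = (-20)·90 − (-125)·200 = 23200.
∂h/∂x = [(+0.1)·90 − (+0.2)·200] / 23200 = -0.001336
∂h/∂y = [(-20)·(+0.2) − (-125)·(+0.1)] / 23200 = +0.0003664
|∇h| = √(-0.001336² + 0.0003664²) = 0.001385
Seepage velocity v = K·i/n = 26.0 × 0.001385 / 0.29 = 0.1242 m/day.
t = 300 / 0.1242 = 2415 days = 6.61 years.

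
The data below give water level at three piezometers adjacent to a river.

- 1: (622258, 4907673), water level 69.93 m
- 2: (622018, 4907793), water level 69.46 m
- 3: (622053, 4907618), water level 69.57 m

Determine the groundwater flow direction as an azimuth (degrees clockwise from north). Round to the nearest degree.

With h = a·x + b·y + c and 1 as origin, the differences give:
  (-240)·a + 120·b = -0.47
  (-205)·a + (-55)·b = -0.36
Eliminate b (×(-55) and ×120, subtract): 37800·a = 69.050 → a = ∂h/∂x = +0.001827
Back-substitute: b = ∂h/∂y = -0.0002632.
Flow direction (−∇h) has components (-0.001827 E, +0.0002632 N).
Azimuth = atan2(E, N) = atan2(-0.001827, +0.0002632) = 278.2° ≈ 278°.

278°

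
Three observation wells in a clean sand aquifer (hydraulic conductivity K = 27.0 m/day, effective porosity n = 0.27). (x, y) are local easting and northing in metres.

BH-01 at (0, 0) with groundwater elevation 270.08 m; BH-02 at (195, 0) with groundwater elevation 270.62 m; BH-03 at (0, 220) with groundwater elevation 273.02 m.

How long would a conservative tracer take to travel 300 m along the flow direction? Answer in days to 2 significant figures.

∂h/∂x = (270.62 − 270.08) / (195 − 0) = +0.002769
∂h/∂y = (273.02 − 270.08) / (220 − 0) = +0.01336
|∇h| = √(0.002769² + 0.01336²) = 0.01364
Seepage velocity v = K·i/n = 27.0 × 0.01364 / 0.27 = 1.364 m/day.
t = 300 / 1.364 = 219.9 days.

220 days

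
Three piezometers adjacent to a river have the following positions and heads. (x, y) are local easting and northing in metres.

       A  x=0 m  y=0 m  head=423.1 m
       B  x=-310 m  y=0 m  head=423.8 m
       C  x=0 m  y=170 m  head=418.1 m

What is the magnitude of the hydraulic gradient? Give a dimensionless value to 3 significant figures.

∂h/∂x = (423.8 − 423.1) / (-310 − 0) = -0.002258
∂h/∂y = (418.1 − 423.1) / (170 − 0) = -0.02941
|∇h| = √(-0.002258² + -0.02941²) = 0.0295

0.0295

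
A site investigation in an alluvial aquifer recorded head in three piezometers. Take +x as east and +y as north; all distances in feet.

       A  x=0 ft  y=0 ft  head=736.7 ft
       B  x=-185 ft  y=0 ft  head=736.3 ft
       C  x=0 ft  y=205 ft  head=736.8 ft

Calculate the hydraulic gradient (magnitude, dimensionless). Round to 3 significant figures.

∂h/∂x = (736.3 − 736.7) / (-185 − 0) = +0.002162
∂h/∂y = (736.8 − 736.7) / (205 − 0) = +0.0004878
|∇h| = √(0.002162² + 0.0004878²) = 0.002216

0.00222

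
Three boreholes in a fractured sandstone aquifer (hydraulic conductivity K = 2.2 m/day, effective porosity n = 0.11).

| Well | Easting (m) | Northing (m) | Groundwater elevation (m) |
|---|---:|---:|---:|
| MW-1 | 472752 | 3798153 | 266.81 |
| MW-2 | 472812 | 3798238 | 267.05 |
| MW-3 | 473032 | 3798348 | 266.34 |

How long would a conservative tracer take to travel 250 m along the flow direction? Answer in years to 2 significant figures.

With h = a·x + b·y + c and MW-1 as origin, the differences give:
  60·a + 85·b = +0.24
  280·a + 195·b = -0.47
Eliminate b (×195 and ×85, subtract): -12100·a = 86.750 → a = ∂h/∂x = -0.007169
Back-substitute: b = ∂h/∂y = +0.007884.
|∇h| = √(-0.007169² + 0.007884²) = 0.01066
Seepage velocity v = K·i/n = 2.2 × 0.01066 / 0.11 = 0.2132 m/day.
t = 250 / 0.2132 = 1173 days = 3.21 years.

3.2 years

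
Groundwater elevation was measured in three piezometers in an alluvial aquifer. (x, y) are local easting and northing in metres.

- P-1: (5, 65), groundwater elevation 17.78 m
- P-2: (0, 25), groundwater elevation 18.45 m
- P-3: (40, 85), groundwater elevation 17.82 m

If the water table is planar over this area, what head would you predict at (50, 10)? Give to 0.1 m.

19.3 m

With h = a·x + b·y + c and P-1 as origin, the differences give:
  (-5)·a + (-40)·b = +0.67
  35·a + 20·b = +0.04
Eliminate b (×20 and ×(-40), subtract): 1300·a = 15.000 → a = ∂h/∂x = +0.01154
Back-substitute: b = ∂h/∂y = -0.01819.
h(50, 10) = 17.78 + (+0.01154)·(45) + (-0.01819)·(-55) = 17.78 +0.519 +1.001 = 19.300 m.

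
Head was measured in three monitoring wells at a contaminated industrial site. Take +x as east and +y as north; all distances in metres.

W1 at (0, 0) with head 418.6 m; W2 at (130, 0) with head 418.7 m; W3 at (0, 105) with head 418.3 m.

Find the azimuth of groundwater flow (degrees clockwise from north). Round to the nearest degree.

∂h/∂x = (418.7 − 418.6) / (130 − 0) = +0.0007692
∂h/∂y = (418.3 − 418.6) / (105 − 0) = -0.002857
Flow direction (−∇h) has components (-0.0007692 E, +0.002857 N).
Azimuth = atan2(E, N) = atan2(-0.0007692, +0.002857) = 344.9° ≈ 345°.

345°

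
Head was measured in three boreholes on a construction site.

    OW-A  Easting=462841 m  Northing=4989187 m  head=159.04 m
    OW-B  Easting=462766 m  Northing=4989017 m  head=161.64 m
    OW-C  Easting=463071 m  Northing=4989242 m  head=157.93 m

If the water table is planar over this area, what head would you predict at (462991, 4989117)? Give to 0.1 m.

With h = a·x + b·y + c and OW-A as origin, the differences give:
  (-75)·a + (-170)·b = +2.60
  230·a + 55·b = -1.11
Eliminate b (×55 and ×(-170), subtract): 34975·a = -45.700 → a = ∂h/∂x = -0.001307
Back-substitute: b = ∂h/∂y = -0.01472.
h(462991, 4989117) = 159.04 + (-0.001307)·(150) + (-0.01472)·(-70) = 159.04 -0.196 +1.030 = 159.874 m.

159.9 m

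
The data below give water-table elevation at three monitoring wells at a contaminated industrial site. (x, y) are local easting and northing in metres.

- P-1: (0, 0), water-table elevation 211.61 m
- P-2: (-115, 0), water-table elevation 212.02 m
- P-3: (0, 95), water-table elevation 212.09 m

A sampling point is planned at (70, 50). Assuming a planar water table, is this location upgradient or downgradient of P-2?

∂h/∂x = (212.02 − 211.61) / (-115 − 0) = -0.003565
∂h/∂y = (212.09 − 211.61) / (95 − 0) = +0.005053
Head at (70, 50) = 211.61 + (-0.003565)·(70) + (+0.005053)·(50) = 211.61 m.
That is lower than the 212.02 m at P-2, so the point is downgradient.

downgradient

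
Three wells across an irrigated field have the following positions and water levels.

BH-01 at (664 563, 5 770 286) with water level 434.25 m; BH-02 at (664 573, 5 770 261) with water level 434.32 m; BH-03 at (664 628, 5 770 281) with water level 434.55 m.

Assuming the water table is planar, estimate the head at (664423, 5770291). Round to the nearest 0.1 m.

Taking BH-01 as reference: BH-02−BH-01 = (10, -25, +0.07); BH-03−BH-01 = (65, -5, +0.30).
Solve a·Δx + b·Δy = Δh: det = 10·(-5) − 65·(-25) = 1575.
∂h/∂x = [(+0.07)·(-5) − (+0.30)·(-25)] / 1575 = +0.004540
∂h/∂y = [10·(+0.30) − 65·(+0.07)] / 1575 = -0.0009841
h(664423, 5770291) = 434.25 + (+0.004540)·(-140) + (-0.0009841)·(5) = 434.25 -0.636 -0.005 = 433.610 m.

433.6 m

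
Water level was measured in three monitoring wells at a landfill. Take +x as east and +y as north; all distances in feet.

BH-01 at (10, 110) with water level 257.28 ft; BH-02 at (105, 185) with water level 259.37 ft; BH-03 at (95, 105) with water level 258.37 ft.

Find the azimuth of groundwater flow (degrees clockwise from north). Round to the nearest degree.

Differences from BH-01: to BH-02 (Δx, Δy, Δh) = (95, 75, +2.09); to BH-03 = (85, -5, +1.09).
Determinant of the coordinate differences = 95·(-5) − 85·75 = -6850.
∂h/∂x = [(+2.09)·(-5) − (+1.09)·75] / -6850 = +0.01346
∂h/∂y = [95·(+1.09) − 85·(+2.09)] / -6850 = +0.01082
Flow direction (−∇h) has components (-0.01346 E, -0.01082 N).
Azimuth = atan2(E, N) = atan2(-0.01346, -0.01082) = 231.2° ≈ 231°.

231°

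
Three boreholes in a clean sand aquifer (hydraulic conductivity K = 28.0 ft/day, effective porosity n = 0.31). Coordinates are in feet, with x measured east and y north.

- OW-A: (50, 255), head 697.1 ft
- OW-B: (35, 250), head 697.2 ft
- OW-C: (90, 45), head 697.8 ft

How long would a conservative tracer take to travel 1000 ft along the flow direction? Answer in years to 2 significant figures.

Three-point gradient (reference OW-A): Δ to OW-B = (-15, -5, +0.1), Δ to OW-C = (40, -210, +0.7).
∂h/∂x = -0.005224, ∂h/∂y = -0.004328 (det = 3350).
|∇h| = √(-0.005224² + -0.004328²) = 0.006784
Seepage velocity v = K·i/n = 28.0 × 0.006784 / 0.31 = 0.6127 ft/day.
t = 1000 / 0.6127 = 1632 days = 4.47 years.

4.5 years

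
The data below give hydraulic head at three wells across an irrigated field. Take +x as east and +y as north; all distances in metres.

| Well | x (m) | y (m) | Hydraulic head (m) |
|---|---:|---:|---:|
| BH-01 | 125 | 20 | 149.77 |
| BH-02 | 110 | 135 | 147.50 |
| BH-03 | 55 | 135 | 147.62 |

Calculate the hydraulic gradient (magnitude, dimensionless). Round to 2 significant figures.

Taking BH-01 as reference: BH-02−BH-01 = (-15, 115, -2.27); BH-03−BH-01 = (-70, 115, -2.15).
Determinant of the coordinate differences = (-15)·115 − (-70)·115 = 6325.
∂h/∂x = [(-2.27)·115 − (-2.15)·115] / 6325 = -0.002182
∂h/∂y = [(-15)·(-2.15) − (-70)·(-2.27)] / 6325 = -0.02002
|∇h| = √(-0.002182² + -0.02002²) = 0.02014

0.020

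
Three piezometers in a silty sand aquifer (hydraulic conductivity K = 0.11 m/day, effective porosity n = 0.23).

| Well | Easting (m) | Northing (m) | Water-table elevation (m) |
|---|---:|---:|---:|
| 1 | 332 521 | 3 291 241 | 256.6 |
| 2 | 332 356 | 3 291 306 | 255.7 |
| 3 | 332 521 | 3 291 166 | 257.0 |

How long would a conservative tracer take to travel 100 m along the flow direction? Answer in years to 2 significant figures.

With h = a·x + b·y + c and 1 as origin, the differences give:
  (-165)·a + 65·b = -0.9
  0·a + (-75)·b = +0.4
Eliminate b (×(-75) and ×65, subtract): 12375·a = 41.50 → a = ∂h/∂x = +0.003354
Back-substitute: b = ∂h/∂y = -0.005333.
|∇h| = √(0.003354² + -0.005333²) = 0.0063
Seepage velocity v = K·i/n = 0.11 × 0.0063 / 0.23 = 0.003013 m/day.
t = 100 / 0.003013 = 3.319e+04 days = 90.9 years.

91 years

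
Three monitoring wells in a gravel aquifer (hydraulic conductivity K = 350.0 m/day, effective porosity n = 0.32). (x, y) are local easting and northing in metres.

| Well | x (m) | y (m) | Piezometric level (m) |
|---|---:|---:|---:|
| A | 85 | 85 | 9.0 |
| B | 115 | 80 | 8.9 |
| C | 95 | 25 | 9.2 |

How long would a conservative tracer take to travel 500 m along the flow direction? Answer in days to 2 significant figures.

81 days

Three-point gradient (reference A): Δ to B = (30, -5, -0.1), Δ to C = (10, -60, +0.2).
∂h/∂x = -0.004000, ∂h/∂y = -0.004000 (det = -1750).
|∇h| = √(-0.004000² + -0.004000²) = 0.005657
Seepage velocity v = K·i/n = 350.0 × 0.005657 / 0.32 = 6.187 m/day.
t = 500 / 6.187 = 80.81 days.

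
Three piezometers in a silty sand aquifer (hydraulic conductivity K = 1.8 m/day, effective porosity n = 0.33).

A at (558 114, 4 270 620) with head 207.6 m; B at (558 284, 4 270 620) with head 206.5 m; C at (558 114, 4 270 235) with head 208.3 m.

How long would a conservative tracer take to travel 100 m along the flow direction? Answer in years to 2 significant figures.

7.5 years

∂h/∂x = (206.5 − 207.6) / (558284 − 558114) = -0.006471
∂h/∂y = (208.3 − 207.6) / (4270235 − 4270620) = -0.001818
|∇h| = √(-0.006471² + -0.001818²) = 0.006722
Seepage velocity v = K·i/n = 1.8 × 0.006722 / 0.33 = 0.03667 m/day.
t = 100 / 0.03667 = 2727 days = 7.47 years.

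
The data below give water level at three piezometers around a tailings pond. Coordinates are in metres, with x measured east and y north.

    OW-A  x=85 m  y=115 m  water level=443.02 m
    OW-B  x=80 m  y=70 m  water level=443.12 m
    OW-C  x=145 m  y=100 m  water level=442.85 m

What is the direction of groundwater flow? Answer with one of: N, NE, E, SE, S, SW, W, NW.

Taking OW-A as reference: OW-B−OW-A = (-5, -45, +0.10); OW-C−OW-A = (60, -15, -0.17).
Determinant of the coordinate differences = (-5)·(-15) − 60·(-45) = 2775.
∂h/∂x = [(+0.10)·(-15) − (-0.17)·(-45)] / 2775 = -0.003297
∂h/∂y = [(-5)·(-0.17) − 60·(+0.10)] / 2775 = -0.001856
Flow = −∇h = (+0.003297 east, +0.001856 north), which points northeast.

NE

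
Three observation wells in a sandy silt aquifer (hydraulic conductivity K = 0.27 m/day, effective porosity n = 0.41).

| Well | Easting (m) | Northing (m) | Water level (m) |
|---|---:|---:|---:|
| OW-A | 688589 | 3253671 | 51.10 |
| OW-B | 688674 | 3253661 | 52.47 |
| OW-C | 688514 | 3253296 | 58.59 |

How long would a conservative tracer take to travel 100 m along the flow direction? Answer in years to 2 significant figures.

16 years

Taking OW-A as reference: OW-B−OW-A = (85, -10, +1.37); OW-C−OW-A = (-75, -375, +7.49).
Determinant of the coordinate differences = 85·(-375) − (-75)·(-10) = -32625.
∂h/∂x = [(+1.37)·(-375) − (+7.49)·(-10)] / -32625 = +0.01345
∂h/∂y = [85·(+7.49) − (-75)·(+1.37)] / -32625 = -0.02266
|∇h| = √(0.01345² + -0.02266²) = 0.02635
Seepage velocity v = K·i/n = 0.27 × 0.02635 / 0.41 = 0.01735 m/day.
t = 100 / 0.01735 = 5764 days = 15.8 years.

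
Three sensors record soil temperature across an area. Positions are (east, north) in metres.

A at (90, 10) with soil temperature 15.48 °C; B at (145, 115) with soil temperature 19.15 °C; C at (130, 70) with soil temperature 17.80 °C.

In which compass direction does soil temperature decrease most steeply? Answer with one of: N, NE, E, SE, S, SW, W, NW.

SW

With T = a·x + b·y + c and A as origin, the differences give:
  55·a + 105·b = +3.67
  40·a + 60·b = +2.32
Eliminate b (×60 and ×105, subtract): -900·a = -23.400 → a = ∂T/∂x = +0.02600
Back-substitute: b = ∂T/∂y = +0.02133.
Steepest decrease is along −∇f = (-0.02600 E, -0.02133 N) → southwest.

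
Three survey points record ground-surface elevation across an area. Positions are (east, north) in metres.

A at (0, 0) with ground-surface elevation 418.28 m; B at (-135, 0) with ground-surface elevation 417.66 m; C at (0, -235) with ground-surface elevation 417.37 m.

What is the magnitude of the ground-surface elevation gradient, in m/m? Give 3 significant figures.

∂z/∂x = (417.66 − 418.28) / (-135 − 0) = +0.004593
∂z/∂y = (417.37 − 418.28) / (-235 − 0) = +0.003872
|∇f| = √(0.004593² + 0.003872²) = 0.006007 m/m

0.00601 m/m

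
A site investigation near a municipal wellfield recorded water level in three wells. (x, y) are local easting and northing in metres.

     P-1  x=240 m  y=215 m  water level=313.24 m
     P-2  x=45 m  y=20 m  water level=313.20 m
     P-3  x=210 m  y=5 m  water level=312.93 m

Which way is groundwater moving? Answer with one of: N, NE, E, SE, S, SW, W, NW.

Three-point gradient (reference P-1): Δ to P-2 = (-195, -195, -0.04), Δ to P-3 = (-30, -210, -0.31).
∂h/∂x = -0.001483, ∂h/∂y = +0.001688 (det = 35100).
Flow = −∇h = (+0.001483 east, -0.001688 north), which points southeast.

SE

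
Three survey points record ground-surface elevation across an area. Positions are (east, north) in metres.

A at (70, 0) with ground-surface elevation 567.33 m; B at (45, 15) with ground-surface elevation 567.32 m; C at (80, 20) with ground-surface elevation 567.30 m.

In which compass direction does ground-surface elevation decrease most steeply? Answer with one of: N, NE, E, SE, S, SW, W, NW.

With z = a·x + b·y + c and A as origin, the differences give:
  (-25)·a + 15·b = -0.01
  10·a + 20·b = -0.03
Eliminate b (×20 and ×15, subtract): -650·a = 0.250 → a = ∂z/∂x = -0.0003846
Back-substitute: b = ∂z/∂y = -0.001308.
Steepest decrease is along −∇f = (+0.0003846 E, +0.001308 N) → north.

N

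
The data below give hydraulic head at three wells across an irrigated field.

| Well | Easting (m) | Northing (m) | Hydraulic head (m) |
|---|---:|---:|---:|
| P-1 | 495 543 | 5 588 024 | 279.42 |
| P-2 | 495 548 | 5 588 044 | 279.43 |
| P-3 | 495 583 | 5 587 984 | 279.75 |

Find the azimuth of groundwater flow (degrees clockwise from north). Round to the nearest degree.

Taking P-1 as reference: P-2−P-1 = (5, 20, +0.01); P-3−P-1 = (40, -40, +0.33).
Determinant of the coordinate differences = 5·(-40) − 40·20 = -1000.
∂h/∂x = [(+0.01)·(-40) − (+0.33)·20] / -1000 = +0.007000
∂h/∂y = [5·(+0.33) − 40·(+0.01)] / -1000 = -0.001250
Flow direction (−∇h) has components (-0.007000 E, +0.001250 N).
Azimuth = atan2(E, N) = atan2(-0.007000, +0.001250) = 280.1° ≈ 280°.

280°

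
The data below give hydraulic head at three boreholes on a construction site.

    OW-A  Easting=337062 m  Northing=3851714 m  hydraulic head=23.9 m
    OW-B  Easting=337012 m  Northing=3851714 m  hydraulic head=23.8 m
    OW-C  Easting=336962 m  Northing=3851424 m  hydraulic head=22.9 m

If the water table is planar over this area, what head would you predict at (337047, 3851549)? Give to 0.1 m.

23.4 m

Differences from OW-A: to OW-B (Δx, Δy, Δh) = (-50, 0, -0.1); to OW-C = (-100, -290, -1.0).
Solve a·Δx + b·Δy = Δh: det = (-50)·(-290) − (-100)·0 = 14500.
∂h/∂x = [(-0.1)·(-290) − (-1.0)·0] / 14500 = +0.002000
∂h/∂y = [(-50)·(-1.0) − (-100)·(-0.1)] / 14500 = +0.002759
h(337047, 3851549) = 23.9 + (+0.002000)·(-15) + (+0.002759)·(-165) = 23.9 -0.030 -0.455 = 23.415 m.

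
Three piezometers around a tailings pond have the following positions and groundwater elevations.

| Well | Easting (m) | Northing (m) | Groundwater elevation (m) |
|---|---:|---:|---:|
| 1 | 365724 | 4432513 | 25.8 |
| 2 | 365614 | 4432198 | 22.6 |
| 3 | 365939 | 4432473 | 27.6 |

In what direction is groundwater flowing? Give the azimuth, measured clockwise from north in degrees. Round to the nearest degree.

235°

Three-point gradient (reference 1): Δ to 2 = (-110, -315, -3.2), Δ to 3 = (215, -40, +1.8).
∂h/∂x = +0.009636, ∂h/∂y = +0.006794 (det = 72125).
Flow direction (−∇h) has components (-0.009636 E, -0.006794 N).
Azimuth = atan2(E, N) = atan2(-0.009636, -0.006794) = 234.8° ≈ 235°.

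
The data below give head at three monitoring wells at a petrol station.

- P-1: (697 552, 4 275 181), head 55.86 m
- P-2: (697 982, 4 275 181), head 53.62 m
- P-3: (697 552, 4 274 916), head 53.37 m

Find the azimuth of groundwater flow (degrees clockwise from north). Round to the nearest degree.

∂h/∂x = (53.62 − 55.86) / (697982 − 697552) = -0.005209
∂h/∂y = (53.37 − 55.86) / (4274916 − 4275181) = +0.009396
Flow direction (−∇h) has components (+0.005209 E, -0.009396 N).
Azimuth = atan2(E, N) = atan2(+0.005209, -0.009396) = 151.0° ≈ 151°.

151°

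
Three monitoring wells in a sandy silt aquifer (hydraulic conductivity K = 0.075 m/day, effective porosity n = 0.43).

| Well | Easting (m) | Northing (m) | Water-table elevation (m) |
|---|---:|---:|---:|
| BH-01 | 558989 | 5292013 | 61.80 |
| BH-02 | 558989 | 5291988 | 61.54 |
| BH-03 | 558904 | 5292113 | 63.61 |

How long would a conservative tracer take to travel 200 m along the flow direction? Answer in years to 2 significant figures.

230 years

Three-point gradient (reference BH-01): Δ to BH-02 = (0, -25, -0.26), Δ to BH-03 = (-85, 100, +1.81).
∂h/∂x = -0.009059, ∂h/∂y = +0.01040 (det = -2125).
|∇h| = √(-0.009059² + 0.01040²) = 0.01379
Seepage velocity v = K·i/n = 0.075 × 0.01379 / 0.43 = 0.002405 m/day.
t = 200 / 0.002405 = 8.316e+04 days = 228 years.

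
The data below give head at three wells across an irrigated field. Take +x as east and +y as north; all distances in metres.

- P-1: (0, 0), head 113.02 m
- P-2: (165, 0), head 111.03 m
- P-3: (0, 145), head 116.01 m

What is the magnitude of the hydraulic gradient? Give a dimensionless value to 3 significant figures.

0.0239

∂h/∂x = (111.03 − 113.02) / (165 − 0) = -0.01206
∂h/∂y = (116.01 − 113.02) / (145 − 0) = +0.02062
|∇h| = √(-0.01206² + 0.02062²) = 0.02389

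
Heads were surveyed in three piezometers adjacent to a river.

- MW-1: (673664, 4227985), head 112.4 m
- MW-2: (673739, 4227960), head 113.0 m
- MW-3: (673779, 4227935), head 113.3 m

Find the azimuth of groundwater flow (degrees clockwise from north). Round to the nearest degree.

259°

Taking MW-1 as reference: MW-2−MW-1 = (75, -25, +0.6); MW-3−MW-1 = (115, -50, +0.9).
Determinant of the coordinate differences = 75·(-50) − 115·(-25) = -875.
∂h/∂x = [(+0.6)·(-50) − (+0.9)·(-25)] / -875 = +0.008571
∂h/∂y = [75·(+0.9) − 115·(+0.6)] / -875 = +0.001714
Flow direction (−∇h) has components (-0.008571 E, -0.001714 N).
Azimuth = atan2(E, N) = atan2(-0.008571, -0.001714) = 258.7° ≈ 259°.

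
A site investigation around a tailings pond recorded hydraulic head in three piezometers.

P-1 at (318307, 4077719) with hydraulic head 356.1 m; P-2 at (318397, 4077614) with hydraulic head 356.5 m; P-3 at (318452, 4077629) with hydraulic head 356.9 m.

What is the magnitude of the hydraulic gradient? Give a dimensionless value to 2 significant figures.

With h = a·x + b·y + c and P-1 as origin, the differences give:
  90·a + (-105)·b = +0.4
  145·a + (-90)·b = +0.8
Eliminate b (×(-90) and ×(-105), subtract): 7125·a = 48.00 → a = ∂h/∂x = +0.006737
Back-substitute: b = ∂h/∂y = +0.001965.
|∇h| = √(0.006737² + 0.001965²) = 0.007018

0.0070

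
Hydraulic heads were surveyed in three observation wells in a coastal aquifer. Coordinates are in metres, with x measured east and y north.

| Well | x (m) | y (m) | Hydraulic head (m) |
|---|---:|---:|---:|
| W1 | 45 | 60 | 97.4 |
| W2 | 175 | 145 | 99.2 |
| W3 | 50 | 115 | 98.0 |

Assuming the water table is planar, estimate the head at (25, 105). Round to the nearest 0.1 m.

Differences from W1: to W2 (Δx, Δy, Δh) = (130, 85, +1.8); to W3 = (5, 55, +0.6).
Determinant of the coordinate differences = 130·55 − 5·85 = 6725.
∂h/∂x = [(+1.8)·55 − (+0.6)·85] / 6725 = +0.007138
∂h/∂y = [130·(+0.6) − 5·(+1.8)] / 6725 = +0.01026
h(25, 105) = 97.4 + (+0.007138)·(-20) + (+0.01026)·(45) = 97.4 -0.143 +0.462 = 97.719 m.

97.7 m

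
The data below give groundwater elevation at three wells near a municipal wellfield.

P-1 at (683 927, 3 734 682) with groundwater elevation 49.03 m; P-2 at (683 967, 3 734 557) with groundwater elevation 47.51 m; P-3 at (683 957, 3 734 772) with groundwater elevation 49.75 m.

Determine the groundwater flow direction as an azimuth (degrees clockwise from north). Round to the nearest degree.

Taking P-1 as reference: P-2−P-1 = (40, -125, -1.52); P-3−P-1 = (30, 90, +0.72).
Determinant of the coordinate differences = 40·90 − 30·(-125) = 7350.
∂h/∂x = [(-1.52)·90 − (+0.72)·(-125)] / 7350 = -0.006367
∂h/∂y = [40·(+0.72) − 30·(-1.52)] / 7350 = +0.01012
Flow direction (−∇h) has components (+0.006367 E, -0.01012 N).
Azimuth = atan2(E, N) = atan2(+0.006367, -0.01012) = 147.8° ≈ 148°.

148°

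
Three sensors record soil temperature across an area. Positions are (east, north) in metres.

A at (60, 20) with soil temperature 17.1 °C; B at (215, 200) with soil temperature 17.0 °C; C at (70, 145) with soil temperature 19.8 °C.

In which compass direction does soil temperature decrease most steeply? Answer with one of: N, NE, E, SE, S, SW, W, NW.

Taking A as reference: B−A = (155, 180, -0.1); C−A = (10, 125, +2.7).
Solve a·Δx + b·Δy = ΔT: det = 155·125 − 10·180 = 17575.
∂T/∂x = [(-0.1)·125 − (+2.7)·180] / 17575 = -0.02836
∂T/∂y = [155·(+2.7) − 10·(-0.1)] / 17575 = +0.02387
Steepest decrease is along −∇f = (+0.02836 E, -0.02387 N) → southeast.

SE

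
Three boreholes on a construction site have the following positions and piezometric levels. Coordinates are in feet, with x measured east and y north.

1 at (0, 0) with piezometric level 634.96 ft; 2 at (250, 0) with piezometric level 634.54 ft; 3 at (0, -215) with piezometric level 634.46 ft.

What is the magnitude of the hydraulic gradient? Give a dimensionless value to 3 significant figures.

∂h/∂x = (634.54 − 634.96) / (250 − 0) = -0.001680
∂h/∂y = (634.46 − 634.96) / (-215 − 0) = +0.002326
|∇h| = √(-0.001680² + 0.002326²) = 0.002869

0.00287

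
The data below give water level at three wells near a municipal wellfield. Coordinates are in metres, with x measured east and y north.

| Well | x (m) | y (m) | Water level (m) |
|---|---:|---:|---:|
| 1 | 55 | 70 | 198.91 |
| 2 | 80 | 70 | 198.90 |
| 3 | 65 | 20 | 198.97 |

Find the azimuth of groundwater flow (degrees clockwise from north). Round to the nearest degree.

Differences from 1: to 2 (Δx, Δy, Δh) = (25, 0, -0.01); to 3 = (10, -50, +0.06).
Solve a·Δx + b·Δy = Δh: det = 25·(-50) − 10·0 = -1250.
∂h/∂x = [(-0.01)·(-50) − (+0.06)·0] / -1250 = -0.0004000
∂h/∂y = [25·(+0.06) − 10·(-0.01)] / -1250 = -0.001280
Flow direction (−∇h) has components (+0.0004000 E, +0.001280 N).
Azimuth = atan2(E, N) = atan2(+0.0004000, +0.001280) = 17.4° ≈ 017°.

017°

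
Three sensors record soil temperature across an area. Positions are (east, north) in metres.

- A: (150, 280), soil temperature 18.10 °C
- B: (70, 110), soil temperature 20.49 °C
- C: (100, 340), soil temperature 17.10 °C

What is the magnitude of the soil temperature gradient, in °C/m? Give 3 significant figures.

With T = a·x + b·y + c and A as origin, the differences give:
  (-80)·a + (-170)·b = +2.39
  (-50)·a + 60·b = -1.00
Eliminate b (×60 and ×(-170), subtract): -13300·a = -26.600 → a = ∂T/∂x = +0.002000
Back-substitute: b = ∂T/∂y = -0.01500.
|∇f| = √(0.002000² + -0.01500²) = 0.01513 °C/m

0.0151 °C/m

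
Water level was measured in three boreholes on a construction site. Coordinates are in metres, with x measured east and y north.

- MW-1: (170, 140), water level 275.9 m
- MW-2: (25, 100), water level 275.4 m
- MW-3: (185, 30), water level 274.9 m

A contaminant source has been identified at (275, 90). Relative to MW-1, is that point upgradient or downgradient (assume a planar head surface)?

Taking MW-1 as reference: MW-2−MW-1 = (-145, -40, -0.5); MW-3−MW-1 = (15, -110, -1.0).
Determinant of the coordinate differences = (-145)·(-110) − 15·(-40) = 16550.
∂h/∂x = [(-0.5)·(-110) − (-1.0)·(-40)] / 16550 = +0.0009063
∂h/∂y = [(-145)·(-1.0) − 15·(-0.5)] / 16550 = +0.009215
Head at (275, 90) = 275.9 + (+0.0009063)·(105) + (+0.009215)·(-50) = 275.53 m.
That is lower than the 275.9 m at MW-1, so the point is downgradient.

downgradient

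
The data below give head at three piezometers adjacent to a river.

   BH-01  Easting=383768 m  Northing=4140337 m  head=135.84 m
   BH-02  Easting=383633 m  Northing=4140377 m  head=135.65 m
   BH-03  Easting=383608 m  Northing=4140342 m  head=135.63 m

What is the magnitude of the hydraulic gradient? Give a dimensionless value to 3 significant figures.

0.00135

Differences from BH-01: to BH-02 (Δx, Δy, Δh) = (-135, 40, -0.19); to BH-03 = (-160, 5, -0.21).
Solve a·Δx + b·Δy = Δh: det = (-135)·5 − (-160)·40 = 5725.
∂h/∂x = [(-0.19)·5 − (-0.21)·40] / 5725 = +0.001301
∂h/∂y = [(-135)·(-0.21) − (-160)·(-0.19)] / 5725 = -0.0003581
|∇h| = √(0.001301² + -0.0003581²) = 0.001349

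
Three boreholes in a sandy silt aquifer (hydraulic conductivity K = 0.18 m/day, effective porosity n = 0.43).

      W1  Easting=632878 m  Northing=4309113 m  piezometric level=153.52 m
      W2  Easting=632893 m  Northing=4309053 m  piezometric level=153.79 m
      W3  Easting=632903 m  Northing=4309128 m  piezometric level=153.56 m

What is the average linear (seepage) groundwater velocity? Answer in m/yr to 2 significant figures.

Differences from W1: to W2 (Δx, Δy, Δh) = (15, -60, +0.27); to W3 = (25, 15, +0.04).
Solve a·Δx + b·Δy = Δh: det = 15·15 − 25·(-60) = 1725.
∂h/∂x = [(+0.27)·15 − (+0.04)·(-60)] / 1725 = +0.003739
∂h/∂y = [15·(+0.04) − 25·(+0.27)] / 1725 = -0.003565
|∇h| = √(0.003739² + -0.003565²) = 0.005166
Seepage velocity v = K·i/n = 0.18 × 0.005166 / 0.43 = 0.002163 m/day = 0.79 m/yr.

0.79 m/yr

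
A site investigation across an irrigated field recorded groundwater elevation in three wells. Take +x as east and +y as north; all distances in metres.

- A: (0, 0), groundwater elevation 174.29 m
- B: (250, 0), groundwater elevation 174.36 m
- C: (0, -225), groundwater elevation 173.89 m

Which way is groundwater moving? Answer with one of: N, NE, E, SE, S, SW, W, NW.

∂h/∂x = (174.36 − 174.29) / (250 − 0) = +0.0002800
∂h/∂y = (173.89 − 174.29) / (-225 − 0) = +0.001778
Flow = −∇h = (-0.0002800 east, -0.001778 north), which points south.

S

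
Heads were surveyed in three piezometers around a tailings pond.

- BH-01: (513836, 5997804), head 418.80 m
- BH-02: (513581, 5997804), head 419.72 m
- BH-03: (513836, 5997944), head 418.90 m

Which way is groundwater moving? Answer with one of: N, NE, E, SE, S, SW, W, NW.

∂h/∂x = (419.72 − 418.80) / (513581 − 513836) = -0.003608
∂h/∂y = (418.90 − 418.80) / (5997944 − 5997804) = +0.0007143
Flow = −∇h = (+0.003608 east, -0.0007143 north), which points east.

E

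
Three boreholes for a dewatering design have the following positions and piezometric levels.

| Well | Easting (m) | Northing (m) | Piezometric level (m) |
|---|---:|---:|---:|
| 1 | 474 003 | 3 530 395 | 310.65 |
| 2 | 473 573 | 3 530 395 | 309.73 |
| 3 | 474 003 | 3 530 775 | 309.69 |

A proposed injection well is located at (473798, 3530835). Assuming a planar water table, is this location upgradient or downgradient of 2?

∂h/∂x = (309.73 − 310.65) / (473573 − 474003) = +0.002140
∂h/∂y = (309.69 − 310.65) / (3530775 − 3530395) = -0.002526
Head at (473798, 3530835) = 310.65 + (+0.002140)·(-205) + (-0.002526)·(440) = 309.10 m.
That is lower than the 309.73 m at 2, so the point is downgradient.

downgradient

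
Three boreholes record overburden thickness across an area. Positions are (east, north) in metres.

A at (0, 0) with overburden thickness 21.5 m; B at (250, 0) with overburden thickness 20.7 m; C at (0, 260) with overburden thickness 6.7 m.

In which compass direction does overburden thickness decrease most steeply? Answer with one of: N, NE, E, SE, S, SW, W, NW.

N

∂d/∂x = (20.7 − 21.5) / (250 − 0) = -0.003200
∂d/∂y = (6.7 − 21.5) / (260 − 0) = -0.05692
Steepest decrease is along −∇f = (+0.003200 E, +0.05692 N) → north.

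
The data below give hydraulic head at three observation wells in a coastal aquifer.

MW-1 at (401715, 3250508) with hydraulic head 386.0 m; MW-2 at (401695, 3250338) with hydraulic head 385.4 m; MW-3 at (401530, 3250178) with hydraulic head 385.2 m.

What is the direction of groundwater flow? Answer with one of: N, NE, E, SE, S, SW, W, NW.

Taking MW-1 as reference: MW-2−MW-1 = (-20, -170, -0.6); MW-3−MW-1 = (-185, -330, -0.8).
Solve a·Δx + b·Δy = Δh: det = (-20)·(-330) − (-185)·(-170) = -24850.
∂h/∂x = [(-0.6)·(-330) − (-0.8)·(-170)] / -24850 = -0.002495
∂h/∂y = [(-20)·(-0.8) − (-185)·(-0.6)] / -24850 = +0.003823
Flow = −∇h = (+0.002495 east, -0.003823 north), which points southeast.

SE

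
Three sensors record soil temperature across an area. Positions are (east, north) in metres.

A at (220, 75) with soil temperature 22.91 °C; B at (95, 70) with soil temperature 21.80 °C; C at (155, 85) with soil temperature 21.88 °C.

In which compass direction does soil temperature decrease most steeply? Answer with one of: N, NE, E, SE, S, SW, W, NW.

Differences from A: to B (Δx, Δy, Δh) = (-125, -5, -1.11); to C = (-65, 10, -1.03).
Solve a·Δx + b·Δy = ΔT: det = (-125)·10 − (-65)·(-5) = -1575.
∂T/∂x = [(-1.11)·10 − (-1.03)·(-5)] / -1575 = +0.01032
∂T/∂y = [(-125)·(-1.03) − (-65)·(-1.11)] / -1575 = -0.03594
Steepest decrease is along −∇f = (-0.01032 E, +0.03594 N) → north.

N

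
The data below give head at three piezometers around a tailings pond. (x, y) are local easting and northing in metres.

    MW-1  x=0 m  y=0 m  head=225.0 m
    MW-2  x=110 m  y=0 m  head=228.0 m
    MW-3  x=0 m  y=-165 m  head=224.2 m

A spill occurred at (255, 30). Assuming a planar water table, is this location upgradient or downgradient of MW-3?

∂h/∂x = (228.0 − 225.0) / (110 − 0) = +0.02727
∂h/∂y = (224.2 − 225.0) / (-165 − 0) = +0.004848
Head at (255, 30) = 225.0 + (+0.02727)·(255) + (+0.004848)·(30) = 232.10 m.
That is higher than the 224.2 m at MW-3, so the point is upgradient.

upgradient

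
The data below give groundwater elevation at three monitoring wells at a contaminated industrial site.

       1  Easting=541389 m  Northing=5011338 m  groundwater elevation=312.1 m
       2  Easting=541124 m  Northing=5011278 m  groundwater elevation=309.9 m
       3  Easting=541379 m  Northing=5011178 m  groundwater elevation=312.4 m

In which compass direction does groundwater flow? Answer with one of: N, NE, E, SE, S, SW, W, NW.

Differences from 1: to 2 (Δx, Δy, Δh) = (-265, -60, -2.2); to 3 = (-10, -160, +0.3).
Solve a·Δx + b·Δy = Δh: det = (-265)·(-160) − (-10)·(-60) = 41800.
∂h/∂x = [(-2.2)·(-160) − (+0.3)·(-60)] / 41800 = +0.008852
∂h/∂y = [(-265)·(+0.3) − (-10)·(-2.2)] / 41800 = -0.002428
Flow = −∇h = (-0.008852 east, +0.002428 north), which points west.

W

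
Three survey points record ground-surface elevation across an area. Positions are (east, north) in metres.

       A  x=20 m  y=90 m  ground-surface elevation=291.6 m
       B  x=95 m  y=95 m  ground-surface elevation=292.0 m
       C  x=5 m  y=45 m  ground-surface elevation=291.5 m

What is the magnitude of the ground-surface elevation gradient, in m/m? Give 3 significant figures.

Three-point gradient (reference A): Δ to B = (75, 5, +0.4), Δ to C = (-15, -45, -0.1).
∂z/∂x = +0.005303, ∂z/∂y = +0.0004545 (det = -3300).
|∇f| = √(0.005303² + 0.0004545²) = 0.005322 m/m

0.00532 m/m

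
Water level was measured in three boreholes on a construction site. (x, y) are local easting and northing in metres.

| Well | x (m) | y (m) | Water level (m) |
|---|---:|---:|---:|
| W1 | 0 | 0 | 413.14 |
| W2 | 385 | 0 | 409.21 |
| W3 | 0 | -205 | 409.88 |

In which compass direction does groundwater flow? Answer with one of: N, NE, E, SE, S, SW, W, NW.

SE

∂h/∂x = (409.21 − 413.14) / (385 − 0) = -0.01021
∂h/∂y = (409.88 − 413.14) / (-205 − 0) = +0.01590
Flow = −∇h = (+0.01021 east, -0.01590 north), which points southeast.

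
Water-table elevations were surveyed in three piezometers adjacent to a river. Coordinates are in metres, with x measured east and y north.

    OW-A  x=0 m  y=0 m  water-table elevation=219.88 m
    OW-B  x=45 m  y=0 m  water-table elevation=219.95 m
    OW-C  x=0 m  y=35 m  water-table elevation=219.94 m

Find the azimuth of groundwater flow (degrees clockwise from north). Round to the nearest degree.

222°

∂h/∂x = (219.95 − 219.88) / (45 − 0) = +0.001556
∂h/∂y = (219.94 − 219.88) / (35 − 0) = +0.001714
Flow direction (−∇h) has components (-0.001556 E, -0.001714 N).
Azimuth = atan2(E, N) = atan2(-0.001556, -0.001714) = 222.2° ≈ 222°.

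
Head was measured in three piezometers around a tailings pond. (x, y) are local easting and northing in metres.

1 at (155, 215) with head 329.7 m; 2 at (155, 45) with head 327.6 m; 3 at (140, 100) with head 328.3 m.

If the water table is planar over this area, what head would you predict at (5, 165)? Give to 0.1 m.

329.3 m

With h = a·x + b·y + c and 1 as origin, the differences give:
  0·a + (-170)·b = -2.1
  (-15)·a + (-115)·b = -1.4
Eliminate b (×(-115) and ×(-170), subtract): -2550·a = 3.50 → a = ∂h/∂x = -0.001373
Back-substitute: b = ∂h/∂y = +0.01235.
h(5, 165) = 329.7 + (-0.001373)·(-150) + (+0.01235)·(-50) = 329.7 +0.206 -0.618 = 329.288 m.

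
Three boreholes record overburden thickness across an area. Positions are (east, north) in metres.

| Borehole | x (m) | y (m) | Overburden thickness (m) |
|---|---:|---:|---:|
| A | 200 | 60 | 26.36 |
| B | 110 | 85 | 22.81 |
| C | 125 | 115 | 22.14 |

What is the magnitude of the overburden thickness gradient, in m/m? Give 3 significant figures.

0.0471 m/m

Taking A as reference: B−A = (-90, 25, -3.55); C−A = (-75, 55, -4.22).
Determinant of the coordinate differences = (-90)·55 − (-75)·25 = -3075.
∂d/∂x = [(-3.55)·55 − (-4.22)·25] / -3075 = +0.02919
∂d/∂y = [(-90)·(-4.22) − (-75)·(-3.55)] / -3075 = -0.03693
|∇f| = √(0.02919² + -0.03693²) = 0.04707 m/m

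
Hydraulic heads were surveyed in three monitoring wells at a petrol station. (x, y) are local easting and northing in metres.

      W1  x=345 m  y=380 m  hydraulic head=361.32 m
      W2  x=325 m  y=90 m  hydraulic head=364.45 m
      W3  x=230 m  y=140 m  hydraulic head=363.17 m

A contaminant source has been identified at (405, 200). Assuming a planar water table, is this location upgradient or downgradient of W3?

upgradient

Differences from W1: to W2 (Δx, Δy, Δh) = (-20, -290, +3.13); to W3 = (-115, -240, +1.85).
Solve a·Δx + b·Δy = Δh: det = (-20)·(-240) − (-115)·(-290) = -28550.
∂h/∂x = [(+3.13)·(-240) − (+1.85)·(-290)] / -28550 = +0.007520
∂h/∂y = [(-20)·(+1.85) − (-115)·(+3.13)] / -28550 = -0.01131
Head at (405, 200) = 361.32 + (+0.007520)·(60) + (-0.01131)·(-180) = 363.81 m.
That is higher than the 363.17 m at W3, so the point is upgradient.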